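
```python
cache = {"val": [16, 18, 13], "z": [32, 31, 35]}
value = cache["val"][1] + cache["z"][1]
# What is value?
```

Trace:
`cache = {"val": [16, 18, 13], "z": [32, 31, 35]}` → cache = {'val': [16, 18, 13], 'z': [32, 31, 35]}
`value = cache["val"][1] + cache["z"][1]` → value = 49
So value = 49

Answer: 49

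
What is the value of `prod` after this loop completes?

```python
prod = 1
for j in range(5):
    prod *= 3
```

3^5 = 243
`prod` takes the values: 1 → 3 → 9 → 27 → 81 → 243

Answer: 243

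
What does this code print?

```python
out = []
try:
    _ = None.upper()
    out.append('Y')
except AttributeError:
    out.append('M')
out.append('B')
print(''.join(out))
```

Execution trace: 'M' (except AttributeError) → 'B' (after the try/except). Output: MB

Answer: MB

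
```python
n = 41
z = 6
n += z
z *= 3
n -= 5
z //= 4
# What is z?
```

Trace:
`n = 41` → n = 41
`z = 6` → z = 6
`n += z` → n = 47
`z *= 3` → z = 18
`n -= 5` → n = 42
`z //= 4` → z = 4
So z = 4

Answer: 4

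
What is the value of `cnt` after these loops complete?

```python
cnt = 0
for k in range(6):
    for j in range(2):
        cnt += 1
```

6 * 2 = 12
`cnt` takes the values: 0 → 1 → 2 → 3 → 4 → 5 → 6 → 7 → 8 → 9 → 10 → 11 → 12

Answer: 12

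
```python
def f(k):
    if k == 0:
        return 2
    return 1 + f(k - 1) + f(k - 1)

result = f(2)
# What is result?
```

f(k) = 1 + 2·f(k-1), f(0)=2. Closed form: (2+1)·2^2 - 1 = 11.

Answer: 11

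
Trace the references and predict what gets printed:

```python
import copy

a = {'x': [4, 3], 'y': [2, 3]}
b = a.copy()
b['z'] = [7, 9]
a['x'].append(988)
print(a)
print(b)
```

Key concept: shallow copy of dict with mutable values.
Step by step:
`a = {'x': [4, 3], 'y': [2, 3]}` → a = {'x': [4, 3], 'y': [2, 3]}
`b = a.copy()` → b = {'x': [4, 3], 'y': [2, 3]}
`b['z'] = [7, 9]` → b = {'x': [4, 3], 'y': [2, 3], 'z': [7, 9]}
`a['x'].append(988)` → a = {'x': [4, 3, 988], 'y': [2, 3]}; b = {'x': [4, 3, 988], 'y': [2, 3], 'z': [7, 9]}
`print(a)` → prints {'x': [4, 3, 988], 'y': [2, 3]}
`print(b)` → prints {'x': [4, 3, 988], 'y': [2, 3], 'z': [7, 9]}

Answer:
{'x': [4, 3, 988], 'y': [2, 3]}
{'x': [4, 3, 988], 'y': [2, 3], 'z': [7, 9]}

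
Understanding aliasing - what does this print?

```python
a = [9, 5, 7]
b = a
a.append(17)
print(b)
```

Key concept: basic list aliasing.
Step by step:
`a = [9, 5, 7]` → a = [9, 5, 7]
`b = a` → b = [9, 5, 7] (same object as a)
`a.append(17)` → a = [9, 5, 7, 17] (same object as b); b = [9, 5, 7, 17] (same object as a)
`print(b)` → prints [9, 5, 7, 17]

Answer: [9, 5, 7, 17]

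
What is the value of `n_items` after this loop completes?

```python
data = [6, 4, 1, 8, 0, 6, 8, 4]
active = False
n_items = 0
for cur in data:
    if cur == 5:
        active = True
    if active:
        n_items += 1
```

Count elements after first 5 in [6, 4, 1, 8, 0, 6, 8, 4]
`n_items` takes the values: 0

Answer: 0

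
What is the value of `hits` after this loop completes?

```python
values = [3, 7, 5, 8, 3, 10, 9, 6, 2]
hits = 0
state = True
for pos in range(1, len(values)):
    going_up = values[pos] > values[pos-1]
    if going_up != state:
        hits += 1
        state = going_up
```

Count direction changes in [3, 7, 5, 8, 3, 10, 9, 6, 2]
`hits` takes the values: 0 → 1 → 2 → 3 → 4 → 5

Answer: 5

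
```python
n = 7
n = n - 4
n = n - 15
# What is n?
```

Trace:
`n = 7` → n = 7
`n = n - 4` → n = 3
`n = n - 15` → n = -12
So n = -12

Answer: -12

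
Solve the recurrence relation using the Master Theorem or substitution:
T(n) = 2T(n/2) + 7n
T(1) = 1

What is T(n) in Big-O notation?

By Master Theorem: a=2, b=2, f(n)=7n. Since log_2(2) = 1 and f(n) = Θ(n^1), Case 2 applies. T(n) = O(n log n).

Answer: O(n log n)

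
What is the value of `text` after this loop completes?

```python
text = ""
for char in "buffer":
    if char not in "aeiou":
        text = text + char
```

Remove vowels from 'buffer'
`text` takes the values: "" → "b" → "bf" → "bff" → "bffr"

Answer: "bffr"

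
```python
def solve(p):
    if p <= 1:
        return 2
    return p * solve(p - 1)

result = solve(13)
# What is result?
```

solve(13) = 13 * 12 * 11 * 10 * 9 * 8 * 7 * 6 * 5 * 4 * 3 * 2 * 2 = 12454041600

Answer: 12454041600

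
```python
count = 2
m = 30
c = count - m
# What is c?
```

Trace:
`count = 2` → count = 2
`m = 30` → m = 30
`c = count - m` → c = -28
So c = -28

Answer: -28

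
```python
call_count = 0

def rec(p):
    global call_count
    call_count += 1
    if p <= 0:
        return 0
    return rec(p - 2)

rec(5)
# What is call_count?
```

Linear recursion stepping by 2: 4 calls from p=5 down to ≤0.

Answer: 4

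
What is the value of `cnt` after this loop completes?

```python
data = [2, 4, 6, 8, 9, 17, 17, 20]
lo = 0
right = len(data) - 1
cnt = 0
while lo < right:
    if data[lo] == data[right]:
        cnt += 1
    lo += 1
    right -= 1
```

Count matching pairs from ends
`cnt` takes the values: 0

Answer: 0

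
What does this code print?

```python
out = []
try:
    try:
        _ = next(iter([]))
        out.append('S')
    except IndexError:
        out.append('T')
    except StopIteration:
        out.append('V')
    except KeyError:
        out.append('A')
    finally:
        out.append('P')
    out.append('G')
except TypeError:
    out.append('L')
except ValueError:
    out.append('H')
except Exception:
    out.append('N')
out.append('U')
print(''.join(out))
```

Execution trace: 'V' (inner except StopIteration) → 'P' (inner finally) → 'G' (try body, no exception) → 'U' (after the try/except). Output: VPGU

Answer: VPGU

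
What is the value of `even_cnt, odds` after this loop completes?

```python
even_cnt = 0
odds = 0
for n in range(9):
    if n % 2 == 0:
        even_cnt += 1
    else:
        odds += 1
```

Count evens and odds in range(9)
`even_cnt, odds` takes the values: (0, 0) → (1, 0) → (1, 1) → (2, 1) → (2, 2) → (3, 2) → (3, 3) → (4, 3) → (4, 4) → (5, 4)

Answer: 5, 4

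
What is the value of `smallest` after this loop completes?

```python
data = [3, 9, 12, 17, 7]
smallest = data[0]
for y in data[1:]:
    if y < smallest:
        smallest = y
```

Minimum of [3, 9, 12, 17, 7]
`smallest` takes the values: 3

Answer: 3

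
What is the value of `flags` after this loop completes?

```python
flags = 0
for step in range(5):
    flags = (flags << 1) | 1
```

Build 5 consecutive 1-bits: 0b11111
`flags` takes the values: 0 → 1 → 3 → 7 → 15 → 31

Answer: 31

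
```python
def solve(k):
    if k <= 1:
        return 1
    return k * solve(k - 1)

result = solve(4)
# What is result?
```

solve(4) = 4 * 3 * 2 * 1 = 24

Answer: 24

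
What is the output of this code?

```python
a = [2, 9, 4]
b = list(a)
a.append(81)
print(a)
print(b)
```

Key concept: list() constructor creates copy.
Step by step:
`a = [2, 9, 4]` → a = [2, 9, 4]
`b = list(a)` → b = [2, 9, 4]
`a.append(81)` → a = [2, 9, 4, 81]
`print(a)` → prints [2, 9, 4, 81]
`print(b)` → prints [2, 9, 4]

Answer:
[2, 9, 4, 81]
[2, 9, 4]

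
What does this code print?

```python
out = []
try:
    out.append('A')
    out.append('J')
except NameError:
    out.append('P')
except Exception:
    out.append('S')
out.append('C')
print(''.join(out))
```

Execution trace: 'A' (try body) → 'J' (try body, no exception) → 'C' (after the try/except). Output: AJC

Answer: AJC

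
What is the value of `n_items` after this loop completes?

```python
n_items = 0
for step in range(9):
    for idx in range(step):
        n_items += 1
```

Triangle number: 0+1+2+...+8
`n_items` takes the values: 0 → 1 → 2 → 3 → 4 → 5 → 6 → 7 → 8 → 9 → 10 → 11 → 12 → 13 → 14 → 15 → 16 → 17 → 18 → 19 → 20 → 21 → 22 → 23 → 24 → 25 → 26 → 27 → 28 → 29 → 30 → 31 → 32 → 33 → 34 → 35 → 36

Answer: 36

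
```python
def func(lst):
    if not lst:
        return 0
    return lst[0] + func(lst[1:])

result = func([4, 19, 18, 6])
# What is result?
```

4 + 19 + 18 + 6 + 0 = 47

Answer: 47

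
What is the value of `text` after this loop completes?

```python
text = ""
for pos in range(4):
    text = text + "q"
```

Repeat 'q' 4 times
`text` takes the values: "" → "q" → "qq" → "qqq" → "qqqq"

Answer: "qqqq"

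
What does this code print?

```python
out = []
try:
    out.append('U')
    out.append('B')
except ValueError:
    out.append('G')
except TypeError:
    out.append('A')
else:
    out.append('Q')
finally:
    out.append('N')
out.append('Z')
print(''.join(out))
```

Execution trace: 'U' (try body) → 'B' (try body, no exception) → 'Q' (else) → 'N' (finally) → 'Z' (after the try/except). Output: UBQNZ

Answer: UBQNZ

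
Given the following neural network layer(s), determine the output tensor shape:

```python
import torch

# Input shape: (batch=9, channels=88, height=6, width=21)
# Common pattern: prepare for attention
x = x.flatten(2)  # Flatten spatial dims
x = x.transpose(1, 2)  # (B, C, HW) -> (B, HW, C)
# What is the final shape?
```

Input: (9, 88, 6, 21) -> after flatten(2): (9, 88, 126) -> Output: (9, 126, 88)

Answer: (9, 126, 88)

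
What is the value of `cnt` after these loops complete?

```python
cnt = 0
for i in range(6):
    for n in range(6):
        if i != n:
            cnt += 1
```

6² - 6 (exclude diagonal)
`cnt` takes the values: 0 → 1 → 2 → 3 → 4 → 5 → 6 → 7 → 8 → 9 → 10 → 11 → 12 → 13 → 14 → 15 → 16 → 17 → 18 → 19 → 20 → 21 → 22 → 23 → 24 → 25 → 26 → 27 → 28 → 29 → 30

Answer: 30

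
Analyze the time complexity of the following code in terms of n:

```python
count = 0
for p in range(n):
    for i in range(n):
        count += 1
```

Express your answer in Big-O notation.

Each loop level contributes: n × n. Multiplying the contributions gives O(n^2).

Answer: O(n^2)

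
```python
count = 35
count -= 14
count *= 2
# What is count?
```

Trace:
`count = 35` → count = 35
`count -= 14` → count = 21
`count *= 2` → count = 42
So count = 42

Answer: 42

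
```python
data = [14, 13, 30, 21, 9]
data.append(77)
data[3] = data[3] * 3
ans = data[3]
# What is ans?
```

Trace:
`data = [14, 13, 30, 21, 9]` → data = [14, 13, 30, 21, 9]
`data.append(77)` → data = [14, 13, 30, 21, 9, 77]
`data[3] = data[3] * 3` → data = [14, 13, 30, 63, 9, 77]
`ans = data[3]` → ans = 63
So ans = 63

Answer: 63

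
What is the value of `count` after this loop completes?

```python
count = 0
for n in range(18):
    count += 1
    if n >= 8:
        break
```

Loop breaks when n reaches 8, count is 9
`count` takes the values: 0 → 1 → 2 → 3 → 4 → 5 → 6 → 7 → 8 → 9

Answer: 9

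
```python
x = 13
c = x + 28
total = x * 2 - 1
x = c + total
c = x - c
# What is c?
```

Trace:
`x = 13` → x = 13
`c = x + 28` → c = 41
`total = x * 2 - 1` → total = 25
`x = c + total` → x = 66
`c = x - c` → c = 25
So c = 25

Answer: 25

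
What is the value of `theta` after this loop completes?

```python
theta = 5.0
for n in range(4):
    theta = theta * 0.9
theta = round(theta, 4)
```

Exponential decay: 5.0 * 0.9^4
`theta` takes the values: 5.0 → 4.5 → 4.05 → 3.645 → 3.2805

Answer: 3.2805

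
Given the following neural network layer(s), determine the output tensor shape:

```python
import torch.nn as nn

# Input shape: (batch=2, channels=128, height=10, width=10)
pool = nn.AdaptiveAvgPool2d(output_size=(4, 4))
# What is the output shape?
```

Input: (2, 128, 10, 10) -> Output: (2, 128, 4, 4)

Answer: (2, 128, 4, 4)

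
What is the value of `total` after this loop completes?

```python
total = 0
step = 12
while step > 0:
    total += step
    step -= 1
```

Sum 12 down to 1
`total` takes the values: 0 → 12 → 23 → 33 → 42 → 50 → 57 → 63 → 68 → 72 → 75 → 77 → 78

Answer: 78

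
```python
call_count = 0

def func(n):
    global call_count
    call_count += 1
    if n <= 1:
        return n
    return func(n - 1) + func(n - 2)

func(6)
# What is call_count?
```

Calls(n) = 1 + Calls(n-1) + Calls(n-2); Calls(0)=Calls(1)=1. For n=6 this gives 25.

Answer: 25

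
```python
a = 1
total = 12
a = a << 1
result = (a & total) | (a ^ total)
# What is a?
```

Trace:
`a = 1` → a = 1
`total = 12` → total = 12
`a = a << 1` → a = 2
`result = (a & total) | (a ^ total)` → result = 14
So a = 2

Answer: 2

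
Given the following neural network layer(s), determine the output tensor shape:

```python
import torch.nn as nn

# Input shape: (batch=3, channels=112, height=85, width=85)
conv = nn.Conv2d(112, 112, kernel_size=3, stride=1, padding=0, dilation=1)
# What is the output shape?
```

Input: (3, 112, 85, 85) -> Output: (3, 112, 83, 83)

Answer: (3, 112, 83, 83)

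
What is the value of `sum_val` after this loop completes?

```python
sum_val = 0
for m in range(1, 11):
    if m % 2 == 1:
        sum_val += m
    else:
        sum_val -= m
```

Add odd, subtract even
`sum_val` takes the values: 0 → 1 → -1 → 2 → -2 → 3 → -3 → 4 → -4 → 5 → -5

Answer: -5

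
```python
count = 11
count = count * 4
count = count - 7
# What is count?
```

Trace:
`count = 11` → count = 11
`count = count * 4` → count = 44
`count = count - 7` → count = 37
So count = 37

Answer: 37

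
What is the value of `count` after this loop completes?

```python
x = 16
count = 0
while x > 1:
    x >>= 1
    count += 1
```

Count right shifts until 1
`count` takes the values: 0 → 1 → 2 → 3 → 4

Answer: 4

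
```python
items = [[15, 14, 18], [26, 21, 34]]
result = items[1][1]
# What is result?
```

Trace:
`items = [[15, 14, 18], [26, 21, 34]]` → items = [[15, 14, 18], [26, 21, 34]]
`result = items[1][1]` → result = 21
So result = 21

Answer: 21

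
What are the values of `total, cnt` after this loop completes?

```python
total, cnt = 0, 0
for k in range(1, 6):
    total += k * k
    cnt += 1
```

Sum of squares and count
`total, cnt` takes the values: (0, 0) → (1, 0) → (1, 1) → (5, 1) → (5, 2) → (14, 2) → (14, 3) → (30, 3) → (30, 4) → (55, 4) → (55, 5)

Answer: 55, 5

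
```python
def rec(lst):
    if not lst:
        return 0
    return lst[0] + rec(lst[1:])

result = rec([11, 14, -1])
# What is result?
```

11 + 14 + (-1) + 0 = 24

Answer: 24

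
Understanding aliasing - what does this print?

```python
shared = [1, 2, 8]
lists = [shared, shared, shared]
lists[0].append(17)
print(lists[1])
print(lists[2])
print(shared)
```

Key concept: list of same reference.
Step by step:
`shared = [1, 2, 8]` → shared = [1, 2, 8]
`lists = [shared, shared, shared]` → lists = [[1, 2, 8], [1, 2, 8], [1, 2, 8]]
`lists[0].append(17)` → shared = [1, 2, 8, 17]; lists = [[1, 2, 8, 17], [1, 2, 8, 17], [1, 2, 8, 17]]
`print(lists[1])` → prints [1, 2, 8, 17]
`print(lists[2])` → prints [1, 2, 8, 17]
`print(shared)` → prints [1, 2, 8, 17]

Answer:
[1, 2, 8, 17]
[1, 2, 8, 17]
[1, 2, 8, 17]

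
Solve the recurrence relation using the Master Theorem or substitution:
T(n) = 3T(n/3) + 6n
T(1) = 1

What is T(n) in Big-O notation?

By Master Theorem: a=3, b=3, f(n)=6n. Since log_3(3) = 1 and f(n) = Θ(n^1), Case 2 applies. T(n) = O(n log n).

Answer: O(n log n)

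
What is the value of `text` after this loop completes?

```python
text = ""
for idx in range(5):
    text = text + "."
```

Repeat '.' 5 times
`text` takes the values: "" → "." → ".." → "..." → "...." → "....."

Answer: "....."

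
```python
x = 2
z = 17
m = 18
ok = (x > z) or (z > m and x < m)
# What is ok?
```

Trace:
`x = 2` → x = 2
`z = 17` → z = 17
`m = 18` → m = 18
`ok = (x > z) or (z > m and x < m)` → ok = False
So ok = False

Answer: False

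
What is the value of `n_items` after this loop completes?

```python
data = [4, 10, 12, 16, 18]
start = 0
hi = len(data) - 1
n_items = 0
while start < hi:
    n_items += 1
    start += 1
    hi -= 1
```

Iterations until pointers meet (list length 5)
`n_items` takes the values: 0 → 1 → 2

Answer: 2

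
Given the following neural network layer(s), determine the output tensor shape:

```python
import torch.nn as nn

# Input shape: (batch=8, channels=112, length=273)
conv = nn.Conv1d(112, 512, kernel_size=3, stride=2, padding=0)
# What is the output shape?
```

Input: (8, 112, 273) -> Output: (8, 512, 136)

Answer: (8, 512, 136)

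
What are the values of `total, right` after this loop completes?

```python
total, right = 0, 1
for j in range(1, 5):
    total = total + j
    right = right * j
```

Sum and factorial of 1 to 4
`total, right` takes the values: (0, 1) → (1, 1) → (3, 1) → (3, 2) → (6, 2) → (6, 6) → (10, 6) → (10, 24)

Answer: 10, 24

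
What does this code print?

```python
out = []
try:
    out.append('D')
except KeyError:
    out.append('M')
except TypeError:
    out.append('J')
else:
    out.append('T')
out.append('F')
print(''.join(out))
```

Execution trace: 'D' (try body, no exception) → 'T' (else) → 'F' (after the try/except). Output: DTF

Answer: DTF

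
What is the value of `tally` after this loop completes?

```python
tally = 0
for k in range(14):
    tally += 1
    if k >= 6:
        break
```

Loop breaks when k reaches 6, tally is 7
`tally` takes the values: 0 → 1 → 2 → 3 → 4 → 5 → 6 → 7

Answer: 7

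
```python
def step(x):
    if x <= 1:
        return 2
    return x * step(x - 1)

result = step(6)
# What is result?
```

step(6) = 6 * 5 * 4 * 3 * 2 * 2 = 1440

Answer: 1440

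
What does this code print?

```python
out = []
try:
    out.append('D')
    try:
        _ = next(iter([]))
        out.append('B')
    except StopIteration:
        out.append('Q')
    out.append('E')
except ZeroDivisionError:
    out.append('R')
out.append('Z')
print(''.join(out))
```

Execution trace: 'D' (try body) → 'Q' (inner except StopIteration) → 'E' (try body, no exception) → 'Z' (after the try/except). Output: DQEZ

Answer: DQEZ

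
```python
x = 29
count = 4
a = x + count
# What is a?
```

Trace:
`x = 29` → x = 29
`count = 4` → count = 4
`a = x + count` → a = 33
So a = 33

Answer: 33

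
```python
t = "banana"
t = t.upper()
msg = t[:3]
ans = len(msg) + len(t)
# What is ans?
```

Trace:
`t = "banana"` → t = 'banana'
`t = t.upper()` → t = 'BANANA'
`msg = t[:3]` → msg = 'BAN'
`ans = len(msg) + len(t)` → ans = 9
So ans = 9

Answer: 9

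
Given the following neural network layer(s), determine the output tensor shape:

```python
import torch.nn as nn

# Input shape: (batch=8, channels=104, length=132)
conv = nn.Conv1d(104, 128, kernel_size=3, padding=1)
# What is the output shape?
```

Input: (8, 104, 132) -> Output: (8, 128, 132)

Answer: (8, 128, 132)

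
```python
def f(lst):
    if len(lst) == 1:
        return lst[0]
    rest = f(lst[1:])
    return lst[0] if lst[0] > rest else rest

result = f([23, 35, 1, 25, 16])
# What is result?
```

Recursive max over [23, 35, 1, 25, 16] = 35

Answer: 35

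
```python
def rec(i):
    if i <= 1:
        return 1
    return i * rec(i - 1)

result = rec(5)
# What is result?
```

rec(5) = 5 * 4 * 3 * 2 * 1 = 120

Answer: 120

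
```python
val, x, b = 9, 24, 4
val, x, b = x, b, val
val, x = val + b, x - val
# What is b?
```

Trace:
`val, x, b = 9, 24, 4` → val = 9; x = 24; b = 4
`val, x, b = x, b, val` → val = 24; x = 4; b = 9
`val, x = val + b, x - val` → val = 33; x = -20
So b = 9

Answer: 9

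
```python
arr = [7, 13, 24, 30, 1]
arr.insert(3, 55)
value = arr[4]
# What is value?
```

Trace:
`arr = [7, 13, 24, 30, 1]` → arr = [7, 13, 24, 30, 1]
`arr.insert(3, 55)` → arr = [7, 13, 24, 55, 30, 1]
`value = arr[4]` → value = 30
So value = 30

Answer: 30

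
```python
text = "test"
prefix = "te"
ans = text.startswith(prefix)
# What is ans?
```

Trace:
`text = "test"` → text = 'test'
`prefix = "te"` → prefix = 'te'
`ans = text.startswith(prefix)` → ans = True
So ans = True

Answer: True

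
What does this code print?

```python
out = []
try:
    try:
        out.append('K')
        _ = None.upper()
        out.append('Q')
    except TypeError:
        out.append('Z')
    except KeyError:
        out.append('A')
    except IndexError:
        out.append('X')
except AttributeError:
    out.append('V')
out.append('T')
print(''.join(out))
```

Execution trace: 'K' (try body) → 'V' (outer except AttributeError) → 'T' (after the try/except). Output: KVT

Answer: KVT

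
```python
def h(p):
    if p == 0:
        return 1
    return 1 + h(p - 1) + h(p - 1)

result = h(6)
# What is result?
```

h(p) = 1 + 2·h(p-1), h(0)=1. Closed form: (1+1)·2^6 - 1 = 127.

Answer: 127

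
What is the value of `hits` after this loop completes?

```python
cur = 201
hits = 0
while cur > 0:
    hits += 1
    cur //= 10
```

Count digits by repeated division by 10
`hits` takes the values: 0 → 1 → 2 → 3

Answer: 3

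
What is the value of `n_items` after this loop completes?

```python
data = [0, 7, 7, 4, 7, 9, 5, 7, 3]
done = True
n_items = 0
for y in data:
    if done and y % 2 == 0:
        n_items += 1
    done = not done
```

Count even values at even positions
`n_items` takes the values: 0 → 1

Answer: 1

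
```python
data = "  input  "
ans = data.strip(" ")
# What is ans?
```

Trace:
`data = "  input  "` → data = '  input  '
`ans = data.strip(" ")` → ans = 'input'
So ans = 'input'

Answer: 'input'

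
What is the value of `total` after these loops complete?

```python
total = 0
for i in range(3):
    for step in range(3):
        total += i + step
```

Sum of all i+step for i,step in 3x3
`total` takes the values: 0 → 1 → 3 → 4 → 6 → 9 → 11 → 14 → 18

Answer: 18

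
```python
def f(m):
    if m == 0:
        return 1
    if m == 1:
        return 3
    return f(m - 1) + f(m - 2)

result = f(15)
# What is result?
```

Build up from base cases: f(0)=1, f(1)=3, f(2)=4, f(3)=7, f(4)=11, f(5)=18, f(6)=29, ..., f(15)=2207

Answer: 2207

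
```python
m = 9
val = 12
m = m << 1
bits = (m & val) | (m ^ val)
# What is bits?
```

Trace:
`m = 9` → m = 9
`val = 12` → val = 12
`m = m << 1` → m = 18
`bits = (m & val) | (m ^ val)` → bits = 30
So bits = 30

Answer: 30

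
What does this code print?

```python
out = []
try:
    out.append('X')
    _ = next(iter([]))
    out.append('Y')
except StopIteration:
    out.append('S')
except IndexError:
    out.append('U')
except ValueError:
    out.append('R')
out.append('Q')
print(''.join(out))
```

Execution trace: 'X' (try body) → 'S' (except StopIteration) → 'Q' (after the try/except). Output: XSQ

Answer: XSQ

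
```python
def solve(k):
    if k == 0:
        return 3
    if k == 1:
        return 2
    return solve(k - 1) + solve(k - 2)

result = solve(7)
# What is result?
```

Build up from base cases: solve(0)=3, solve(1)=2, solve(2)=5, solve(3)=7, solve(4)=12, solve(5)=19, solve(6)=31, ..., solve(7)=50

Answer: 50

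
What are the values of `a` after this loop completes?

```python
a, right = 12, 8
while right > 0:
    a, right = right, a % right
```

GCD of 12 and 8
`a` takes the values: 12 → 8 → 4

Answer: 4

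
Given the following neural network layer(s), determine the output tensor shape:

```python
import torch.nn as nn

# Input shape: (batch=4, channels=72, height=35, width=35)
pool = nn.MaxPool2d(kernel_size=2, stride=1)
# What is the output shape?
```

Input: (4, 72, 35, 35) -> Output: (4, 72, 34, 34)

Answer: (4, 72, 34, 34)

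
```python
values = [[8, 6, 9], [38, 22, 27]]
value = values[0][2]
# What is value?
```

Trace:
`values = [[8, 6, 9], [38, 22, 27]]` → values = [[8, 6, 9], [38, 22, 27]]
`value = values[0][2]` → value = 9
So value = 9

Answer: 9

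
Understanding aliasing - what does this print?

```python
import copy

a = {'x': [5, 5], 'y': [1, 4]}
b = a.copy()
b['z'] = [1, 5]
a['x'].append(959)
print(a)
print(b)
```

Key concept: shallow copy of dict with mutable values.
Step by step:
`a = {'x': [5, 5], 'y': [1, 4]}` → a = {'x': [5, 5], 'y': [1, 4]}
`b = a.copy()` → b = {'x': [5, 5], 'y': [1, 4]}
`b['z'] = [1, 5]` → b = {'x': [5, 5], 'y': [1, 4], 'z': [1, 5]}
`a['x'].append(959)` → a = {'x': [5, 5, 959], 'y': [1, 4]}; b = {'x': [5, 5, 959], 'y': [1, 4], 'z': [1, 5]}
`print(a)` → prints {'x': [5, 5, 959], 'y': [1, 4]}
`print(b)` → prints {'x': [5, 5, 959], 'y': [1, 4], 'z': [1, 5]}

Answer:
{'x': [5, 5, 959], 'y': [1, 4]}
{'x': [5, 5, 959], 'y': [1, 4], 'z': [1, 5]}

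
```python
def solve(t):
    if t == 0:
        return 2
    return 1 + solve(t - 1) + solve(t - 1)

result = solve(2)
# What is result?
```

solve(t) = 1 + 2·solve(t-1), solve(0)=2. Closed form: (2+1)·2^2 - 1 = 11.

Answer: 11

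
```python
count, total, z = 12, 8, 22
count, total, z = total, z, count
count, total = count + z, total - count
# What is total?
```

Trace:
`count, total, z = 12, 8, 22` → count = 12; total = 8; z = 22
`count, total, z = total, z, count` → count = 8; total = 22; z = 12
`count, total = count + z, total - count` → count = 20; total = 14
So total = 14

Answer: 14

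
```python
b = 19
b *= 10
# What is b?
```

Trace:
`b = 19` → b = 19
`b *= 10` → b = 190
So b = 190

Answer: 190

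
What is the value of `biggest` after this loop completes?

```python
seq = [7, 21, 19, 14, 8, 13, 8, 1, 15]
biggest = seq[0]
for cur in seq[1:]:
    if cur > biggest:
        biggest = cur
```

Maximum of [7, 21, 19, 14, 8, 13, 8, 1, 15]
`biggest` takes the values: 7 → 21

Answer: 21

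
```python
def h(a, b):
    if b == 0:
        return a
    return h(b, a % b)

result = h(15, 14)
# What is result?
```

h(15, 14) -> h(14, 1) -> h(1, 0) -> 1

Answer: 1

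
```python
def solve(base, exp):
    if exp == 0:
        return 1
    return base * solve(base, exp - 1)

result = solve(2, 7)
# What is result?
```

solve(2, 7) = 2 * 2 * 2 * 2 * 2 * 2 * 2 = 128

Answer: 128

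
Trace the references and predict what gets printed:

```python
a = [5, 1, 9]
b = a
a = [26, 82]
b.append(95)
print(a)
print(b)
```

Key concept: rebinding vs mutation: a is rebound to a new list, b still points at the original.
Step by step:
`a = [5, 1, 9]` → a = [5, 1, 9]
`b = a` → b = [5, 1, 9] (same object as a)
`a = [26, 82]` → a = [26, 82]
`b.append(95)` → b = [5, 1, 9, 95]
`print(a)` → prints [26, 82]
`print(b)` → prints [5, 1, 9, 95]

Answer:
[26, 82]
[5, 1, 9, 95]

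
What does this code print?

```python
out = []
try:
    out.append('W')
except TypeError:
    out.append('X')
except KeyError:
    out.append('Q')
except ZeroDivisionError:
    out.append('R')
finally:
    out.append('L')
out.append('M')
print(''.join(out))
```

Execution trace: 'W' (try body, no exception) → 'L' (finally) → 'M' (after the try/except). Output: WLM

Answer: WLM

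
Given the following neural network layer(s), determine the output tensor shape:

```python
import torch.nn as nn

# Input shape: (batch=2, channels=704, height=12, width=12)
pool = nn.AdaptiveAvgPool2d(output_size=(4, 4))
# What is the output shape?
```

Input: (2, 704, 12, 12) -> Output: (2, 704, 4, 4)

Answer: (2, 704, 4, 4)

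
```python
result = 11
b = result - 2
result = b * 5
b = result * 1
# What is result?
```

Trace:
`result = 11` → result = 11
`b = result - 2` → b = 9
`result = b * 5` → result = 45
`b = result * 1` → b = 45
So result = 45

Answer: 45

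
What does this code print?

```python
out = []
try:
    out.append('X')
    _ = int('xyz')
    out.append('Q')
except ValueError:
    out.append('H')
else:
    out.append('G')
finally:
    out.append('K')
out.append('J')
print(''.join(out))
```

Execution trace: 'X' (try body) → 'H' (except ValueError) → 'K' (finally) → 'J' (after the try/except). Output: XHKJ

Answer: XHKJ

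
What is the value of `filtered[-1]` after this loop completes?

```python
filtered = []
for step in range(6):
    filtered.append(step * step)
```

Last element of squares 0 to 5
`filtered` takes the values: [] → [0] → [0, 1] → [0, 1, 4] → [0, 1, 4, 9] → [0, 1, 4, 9, 16] → [0, 1, 4, 9, 16, 25]
So `filtered[-1]` = 25

Answer: 25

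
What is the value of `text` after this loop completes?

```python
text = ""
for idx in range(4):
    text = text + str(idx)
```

Concatenate digits 0 to 3
`text` takes the values: "" → "0" → "01" → "012" → "0123"

Answer: "0123"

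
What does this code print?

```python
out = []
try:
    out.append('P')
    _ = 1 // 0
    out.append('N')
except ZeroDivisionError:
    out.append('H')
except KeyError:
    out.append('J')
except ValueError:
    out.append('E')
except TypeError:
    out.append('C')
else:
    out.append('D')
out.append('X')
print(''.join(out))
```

Execution trace: 'P' (try body) → 'H' (except ZeroDivisionError) → 'X' (after the try/except). Output: PHX

Answer: PHX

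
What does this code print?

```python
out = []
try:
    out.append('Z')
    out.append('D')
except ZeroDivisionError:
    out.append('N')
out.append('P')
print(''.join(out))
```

Execution trace: 'Z' (try body) → 'D' (try body, no exception) → 'P' (after the try/except). Output: ZDP

Answer: ZDP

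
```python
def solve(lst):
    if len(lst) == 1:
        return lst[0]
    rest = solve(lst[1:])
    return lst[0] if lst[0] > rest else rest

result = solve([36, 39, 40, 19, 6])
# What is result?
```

Recursive max over [36, 39, 40, 19, 6] = 40

Answer: 40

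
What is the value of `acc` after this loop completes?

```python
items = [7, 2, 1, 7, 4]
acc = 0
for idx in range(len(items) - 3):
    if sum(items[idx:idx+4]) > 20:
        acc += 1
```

Count windows with sum > 20
`acc` takes the values: 0

Answer: 0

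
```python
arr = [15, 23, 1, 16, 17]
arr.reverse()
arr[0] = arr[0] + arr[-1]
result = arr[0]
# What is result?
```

Trace:
`arr = [15, 23, 1, 16, 17]` → arr = [15, 23, 1, 16, 17]
`arr.reverse()` → arr = [17, 16, 1, 23, 15]
`arr[0] = arr[0] + arr[-1]` → arr = [32, 16, 1, 23, 15]
`result = arr[0]` → result = 32
So result = 32

Answer: 32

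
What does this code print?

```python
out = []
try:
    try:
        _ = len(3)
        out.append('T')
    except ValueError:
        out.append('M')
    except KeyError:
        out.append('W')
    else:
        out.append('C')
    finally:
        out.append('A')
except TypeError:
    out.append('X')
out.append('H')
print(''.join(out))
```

Execution trace: 'A' (finally) → 'X' (outer except TypeError) → 'H' (after the try/except). Output: AXH

Answer: AXH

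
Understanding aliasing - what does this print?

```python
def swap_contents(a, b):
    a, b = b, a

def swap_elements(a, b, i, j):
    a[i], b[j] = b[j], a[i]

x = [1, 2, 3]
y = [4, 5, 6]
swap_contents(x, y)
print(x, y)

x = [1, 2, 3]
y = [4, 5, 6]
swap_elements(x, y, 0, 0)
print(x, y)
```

Key concept: parameter rebinding vs mutation.
Step by step:
`x = [1, 2, 3]` → x = [1, 2, 3]
`y = [4, 5, 6]` → y = [4, 5, 6]
`swap_contents(x, y)` → no visible change to tracked variables
`print(x, y)` → prints [1, 2, 3] [4, 5, 6]
`x = [1, 2, 3]` → x = [1, 2, 3]
`y = [4, 5, 6]` → y = [4, 5, 6]
`swap_elements(x, y, 0, 0)` → x = [4, 2, 3]; y = [1, 5, 6]
`print(x, y)` → prints [4, 2, 3] [1, 5, 6]

Answer:
[1, 2, 3] [4, 5, 6]
[4, 2, 3] [1, 5, 6]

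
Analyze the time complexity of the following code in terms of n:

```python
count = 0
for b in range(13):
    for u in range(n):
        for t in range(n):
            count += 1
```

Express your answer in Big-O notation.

Each loop level contributes: 1 × n × n. Multiplying the contributions gives O(n^2).

Answer: O(n^2)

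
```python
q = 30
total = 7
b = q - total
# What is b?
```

Trace:
`q = 30` → q = 30
`total = 7` → total = 7
`b = q - total` → b = 23
So b = 23

Answer: 23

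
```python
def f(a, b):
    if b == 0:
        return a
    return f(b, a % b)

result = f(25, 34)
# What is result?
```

f(25, 34) -> f(34, 25) -> f(25, 9) -> f(9, 7) -> f(7, 2) -> f(2, 1) -> f(1, 0) -> 1

Answer: 1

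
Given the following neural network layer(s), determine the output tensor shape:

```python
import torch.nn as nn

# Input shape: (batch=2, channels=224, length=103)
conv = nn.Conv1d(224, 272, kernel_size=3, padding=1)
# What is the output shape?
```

Input: (2, 224, 103) -> Output: (2, 272, 103)

Answer: (2, 272, 103)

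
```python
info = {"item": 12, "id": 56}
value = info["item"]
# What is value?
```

Trace:
`info = {"item": 12, "id": 56}` → info = {'item': 12, 'id': 56}
`value = info["item"]` → value = 12
So value = 12

Answer: 12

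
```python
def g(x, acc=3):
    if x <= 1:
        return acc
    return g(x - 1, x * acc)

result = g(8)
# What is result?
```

Accumulator trace (n, acc): (8, 3) -> (7, 24) -> (6, 168) -> (5, 1008) -> (4, 5040) -> (3, 20160) -> (2, 60480) -> (1, 120960) -> return 120960

Answer: 120960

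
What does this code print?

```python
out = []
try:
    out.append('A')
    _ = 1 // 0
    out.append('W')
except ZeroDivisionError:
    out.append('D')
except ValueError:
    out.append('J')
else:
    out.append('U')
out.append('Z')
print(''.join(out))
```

Execution trace: 'A' (try body) → 'D' (except ZeroDivisionError) → 'Z' (after the try/except). Output: ADZ

Answer: ADZ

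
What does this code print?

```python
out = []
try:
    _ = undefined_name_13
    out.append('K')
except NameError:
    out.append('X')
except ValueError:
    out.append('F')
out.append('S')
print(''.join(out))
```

Execution trace: 'X' (except NameError) → 'S' (after the try/except). Output: XS

Answer: XS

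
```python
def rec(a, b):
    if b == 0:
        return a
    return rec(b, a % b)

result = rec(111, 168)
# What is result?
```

rec(111, 168) -> rec(168, 111) -> rec(111, 57) -> rec(57, 54) -> rec(54, 3) -> rec(3, 0) -> 3

Answer: 3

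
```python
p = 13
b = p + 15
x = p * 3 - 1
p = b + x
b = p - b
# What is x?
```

Trace:
`p = 13` → p = 13
`b = p + 15` → b = 28
`x = p * 3 - 1` → x = 38
`p = b + x` → p = 66
`b = p - b` → b = 38
So x = 38

Answer: 38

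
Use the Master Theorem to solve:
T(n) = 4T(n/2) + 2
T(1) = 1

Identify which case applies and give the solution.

a=4, b=2, f(n)=2. log_2(4) = 2. Since c=0 < 2, Case 1 applies: T(n) = Θ(n^log_b(a)) = O(n^2).

Answer: O(n^2) - Case 1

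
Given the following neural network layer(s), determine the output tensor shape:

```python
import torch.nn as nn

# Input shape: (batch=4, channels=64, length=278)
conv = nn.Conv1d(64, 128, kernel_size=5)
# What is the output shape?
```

Input: (4, 64, 278) -> Output: (4, 128, 274)

Answer: (4, 128, 274)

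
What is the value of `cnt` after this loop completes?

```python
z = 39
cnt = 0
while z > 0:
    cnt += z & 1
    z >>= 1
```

Count set bits in 39 (binary: 0b100111)
`cnt` takes the values: 0 → 1 → 2 → 3 → 4

Answer: 4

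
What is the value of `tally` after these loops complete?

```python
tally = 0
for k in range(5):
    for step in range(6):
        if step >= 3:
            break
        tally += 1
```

Inner breaks at 3, outer runs 5 times
`tally` takes the values: 0 → 1 → 2 → 3 → 4 → 5 → 6 → 7 → 8 → 9 → 10 → 11 → 12 → 13 → 14 → 15

Answer: 15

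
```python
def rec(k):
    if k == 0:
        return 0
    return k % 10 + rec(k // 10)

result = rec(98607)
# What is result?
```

Sum of digits of 98607: 7 + 0 + 6 + 8 + 9 = 30

Answer: 30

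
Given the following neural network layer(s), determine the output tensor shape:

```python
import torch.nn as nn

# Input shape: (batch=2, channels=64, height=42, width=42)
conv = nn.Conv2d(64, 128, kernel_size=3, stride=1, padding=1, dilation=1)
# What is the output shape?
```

Input: (2, 64, 42, 42) -> Output: (2, 128, 42, 42)

Answer: (2, 128, 42, 42)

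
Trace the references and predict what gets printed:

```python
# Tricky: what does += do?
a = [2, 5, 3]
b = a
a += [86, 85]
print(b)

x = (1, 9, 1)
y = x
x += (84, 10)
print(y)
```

Key concept: += behavior differs for mutable vs immutable.
Step by step:
`a = [2, 5, 3]` → a = [2, 5, 3]
`b = a` → b = [2, 5, 3] (same object as a)
`a += [86, 85]` → a = [2, 5, 3, 86, 85] (same object as b); b = [2, 5, 3, 86, 85] (same object as a)
`print(b)` → prints [2, 5, 3, 86, 85]
`x = (1, 9, 1)` → x = (1, 9, 1)
`y = x` → y = (1, 9, 1)
`x += (84, 10)` → x = (1, 9, 1, 84, 10)
`print(y)` → prints (1, 9, 1)

Answer:
[2, 5, 3, 86, 85]
(1, 9, 1)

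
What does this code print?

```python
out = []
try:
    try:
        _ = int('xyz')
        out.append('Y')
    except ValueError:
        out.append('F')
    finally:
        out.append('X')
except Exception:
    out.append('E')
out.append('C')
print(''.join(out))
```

Execution trace: 'F' (inner except ValueError) → 'X' (inner finally) → 'C' (after the try/except). Output: FXC

Answer: FXC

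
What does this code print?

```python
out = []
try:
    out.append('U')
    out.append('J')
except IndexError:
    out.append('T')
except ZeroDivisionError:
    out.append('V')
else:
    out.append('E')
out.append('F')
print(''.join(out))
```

Execution trace: 'U' (try body) → 'J' (try body, no exception) → 'E' (else) → 'F' (after the try/except). Output: UJEF

Answer: UJEF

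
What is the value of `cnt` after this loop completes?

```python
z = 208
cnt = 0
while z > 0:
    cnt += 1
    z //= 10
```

Count digits by repeated division by 10
`cnt` takes the values: 0 → 1 → 2 → 3

Answer: 3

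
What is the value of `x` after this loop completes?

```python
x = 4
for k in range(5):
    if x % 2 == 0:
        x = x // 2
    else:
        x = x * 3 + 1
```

Collatz-style transformation from 4
`x` takes the values: 4 → 2 → 1 → 4 → 2 → 1

Answer: 1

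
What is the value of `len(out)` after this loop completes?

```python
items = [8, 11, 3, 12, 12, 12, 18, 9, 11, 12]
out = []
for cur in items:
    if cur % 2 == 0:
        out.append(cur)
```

Count even numbers in [8, 11, 3, 12, 12, 12, 18, 9, 11, 12]
`out` takes the values: [] → [8] → [8, 12] → [8, 12, 12] → [8, 12, 12, 12] → [8, 12, 12, 12, 18] → [8, 12, 12, 12, 18, 12]
So `len(out)` = 6

Answer: 6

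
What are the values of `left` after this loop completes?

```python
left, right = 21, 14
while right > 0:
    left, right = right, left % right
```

GCD of 21 and 14
`left` takes the values: 21 → 14 → 7

Answer: 7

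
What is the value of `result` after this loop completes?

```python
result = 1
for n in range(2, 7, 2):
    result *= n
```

Product of even numbers 2 to 6
`result` takes the values: 1 → 2 → 8 → 48

Answer: 48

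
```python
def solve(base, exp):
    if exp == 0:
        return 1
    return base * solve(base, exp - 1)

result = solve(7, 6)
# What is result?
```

solve(7, 6) = 7 * 7 * 7 * 7 * 7 * 7 = 117649

Answer: 117649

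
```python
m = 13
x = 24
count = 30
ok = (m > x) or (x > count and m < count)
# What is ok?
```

Trace:
`m = 13` → m = 13
`x = 24` → x = 24
`count = 30` → count = 30
`ok = (m > x) or (x > count and m < count)` → ok = False
So ok = False

Answer: False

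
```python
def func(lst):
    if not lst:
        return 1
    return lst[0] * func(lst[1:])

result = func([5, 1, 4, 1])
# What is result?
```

Product over [5, 1, 4, 1] = 5 * 1 * 4 * 1 = 20

Answer: 20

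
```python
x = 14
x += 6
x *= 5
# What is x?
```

Trace:
`x = 14` → x = 14
`x += 6` → x = 20
`x *= 5` → x = 100
So x = 100

Answer: 100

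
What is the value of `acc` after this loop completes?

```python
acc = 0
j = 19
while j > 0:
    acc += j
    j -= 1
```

Sum 19 down to 1
`acc` takes the values: 0 → 19 → 37 → 54 → 70 → 85 → 99 → 112 → 124 → 135 → 145 → 154 → 162 → 169 → 175 → 180 → 184 → 187 → 189 → 190

Answer: 190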